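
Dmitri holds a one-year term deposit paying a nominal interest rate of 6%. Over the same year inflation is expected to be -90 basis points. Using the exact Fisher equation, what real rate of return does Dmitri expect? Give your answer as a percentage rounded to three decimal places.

By the Fisher equation, 1 + r = (1 + i)/(1 + π).
1 + r = 1.06000 / 0.99100 = 1.069627
r = 1.069627 − 1 = 6.9627%, i.e. 6.963%.

6.963%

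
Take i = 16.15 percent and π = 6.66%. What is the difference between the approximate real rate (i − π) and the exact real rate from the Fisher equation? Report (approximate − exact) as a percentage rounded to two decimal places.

Approximate: r ≈ 16.150% − 6.660% = 9.4900%
Exact: (1 + 0.1615)/(1 + 0.0666) − 1 = 8.8974%
Error = 9.4900% − 8.8974% = 0.5926% → 0.59%.

0.59%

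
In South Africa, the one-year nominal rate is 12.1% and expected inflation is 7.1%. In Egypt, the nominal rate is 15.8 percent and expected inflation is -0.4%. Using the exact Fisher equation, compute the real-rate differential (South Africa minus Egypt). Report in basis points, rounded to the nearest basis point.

South Africa: (1 + 0.1210)/(1 + 0.0710) − 1 = 4.6685%
Egypt: (1 + 0.1580)/(1 − 0.0040) − 1 = 16.2651%
Differential = 4.6685% − 16.2651% = -11.5965% → -1160 basis points.

-1160 basis points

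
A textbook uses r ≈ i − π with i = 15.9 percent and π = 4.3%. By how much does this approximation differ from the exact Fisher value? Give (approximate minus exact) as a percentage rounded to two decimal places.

Approximate: r ≈ 15.900% − 4.300% = 11.6000%
Exact: (1 + 0.1590)/(1 + 0.0430) − 1 = 11.1218%
Error = 11.6000% − 11.1218% = 0.4782% → 0.48%.

0.48%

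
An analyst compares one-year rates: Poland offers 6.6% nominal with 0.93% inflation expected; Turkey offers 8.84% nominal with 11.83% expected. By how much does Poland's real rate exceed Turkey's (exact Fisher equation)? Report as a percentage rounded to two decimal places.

8.29%

Poland: (1 + 0.0660)/(1 + 0.0093) − 1 = 5.6178%
Turkey: (1 + 0.0884)/(1 + 0.1183) − 1 = -2.6737%
Differential = 5.6178% − (-2.6737%) = 8.2915% → 8.29%.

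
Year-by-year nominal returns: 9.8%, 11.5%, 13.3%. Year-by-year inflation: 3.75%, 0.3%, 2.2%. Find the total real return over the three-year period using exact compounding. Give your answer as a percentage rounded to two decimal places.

Compound the nominal returns: 1.0980 × 1.1150 × 1.1330 = 1.387098.
Compound inflation: 1.0375 × 1.0030 × 1.0220 = 1.063506.
Deflate: 1.387098 / 1.063506 = 1.304269.
Total real return = 1.304269 − 1 → 30.43%.

30.43%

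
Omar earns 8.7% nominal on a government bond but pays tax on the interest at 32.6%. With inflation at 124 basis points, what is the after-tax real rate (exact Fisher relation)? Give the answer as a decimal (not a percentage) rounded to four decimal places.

After-tax nominal return = 8.7% × (1 − 0.326) = 5.8638%.
1 + r = 1.058638 / 1.01240 = 1.045672
After-tax real rate = 1.045672 − 1 → 0.0457.

0.0457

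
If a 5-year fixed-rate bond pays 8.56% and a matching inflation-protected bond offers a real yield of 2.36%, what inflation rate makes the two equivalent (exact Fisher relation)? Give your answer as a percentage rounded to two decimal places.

6.06%

(1 + π) = (1 + i)/(1 + r) = 1.08560 / 1.02360 = 1.060571
Break-even inflation = 1.060571 − 1 → 6.06%.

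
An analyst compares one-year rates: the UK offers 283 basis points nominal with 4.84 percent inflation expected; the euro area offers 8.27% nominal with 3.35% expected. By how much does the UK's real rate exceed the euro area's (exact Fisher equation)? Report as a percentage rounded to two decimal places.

The UK: (1 + 0.0283)/(1 + 0.0484) − 1 = -1.9172%
The euro area: (1 + 0.0827)/(1 + 0.0335) − 1 = 4.7605%
Differential = -1.9172% − 4.7605% = -6.6777% → -6.68%.

-6.68%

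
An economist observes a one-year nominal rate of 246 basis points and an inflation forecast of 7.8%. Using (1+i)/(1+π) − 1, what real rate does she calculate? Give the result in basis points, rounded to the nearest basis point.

-495 basis points

By the Fisher identity, 1 + r = (1 + i)/(1 + π).
1 + r = 1.02460 / 1.07800 = 0.950464
r = 0.950464 − 1 = -4.9536%, i.e. -495 basis points.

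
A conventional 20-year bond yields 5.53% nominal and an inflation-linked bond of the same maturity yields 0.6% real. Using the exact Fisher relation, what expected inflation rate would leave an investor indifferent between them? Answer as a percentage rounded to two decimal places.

4.90%

(1 + π) = (1 + i)/(1 + r) = 1.05530 / 1.00600 = 1.049006
Break-even inflation = 1.049006 − 1 → 4.90%.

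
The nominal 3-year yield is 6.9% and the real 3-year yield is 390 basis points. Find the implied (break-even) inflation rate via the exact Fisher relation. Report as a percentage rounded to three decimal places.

(1 + π) = (1 + i)/(1 + r) = 1.06900 / 1.03900 = 1.028874
Break-even inflation = 1.028874 − 1 → 2.887%.

2.887%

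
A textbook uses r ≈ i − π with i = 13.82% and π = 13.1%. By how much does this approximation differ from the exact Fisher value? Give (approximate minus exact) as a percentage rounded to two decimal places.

0.08%

Approximate: r ≈ 13.820% − 13.100% = 0.7200%
Exact: (1 + 0.1382)/(1 + 0.1310) − 1 = 0.6366%
Error = 0.7200% − 0.6366% = 0.0834% → 0.08%.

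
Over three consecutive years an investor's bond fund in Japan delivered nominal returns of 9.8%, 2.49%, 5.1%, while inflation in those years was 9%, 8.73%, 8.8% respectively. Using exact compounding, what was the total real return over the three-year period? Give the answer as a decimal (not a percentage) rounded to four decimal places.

-0.0828

Compound the nominal returns: 1.0980 × 1.0249 × 1.0510 = 1.182733.
Compound inflation: 1.0900 × 1.0873 × 1.0880 = 1.289451.
Deflate: 1.182733 / 1.289451 = 0.917237.
Total real return = 0.917237 − 1 → -0.0828.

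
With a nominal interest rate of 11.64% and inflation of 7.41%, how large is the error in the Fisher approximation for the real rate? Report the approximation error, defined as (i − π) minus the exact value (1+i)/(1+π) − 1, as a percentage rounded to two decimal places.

0.29%

Approximate: r ≈ 11.640% − 7.410% = 4.2300%
Exact: (1 + 0.1164)/(1 + 0.0741) − 1 = 3.9382%
Error = 4.2300% − 3.9382% = 0.2918% → 0.29%.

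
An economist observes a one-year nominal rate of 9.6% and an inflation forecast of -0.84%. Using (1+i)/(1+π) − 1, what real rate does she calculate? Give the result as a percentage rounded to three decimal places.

10.528%

1 + r = 1.09600 / 0.99160 = 1.105284
r = 1.105284 − 1 = 10.5284%, i.e. 10.528%.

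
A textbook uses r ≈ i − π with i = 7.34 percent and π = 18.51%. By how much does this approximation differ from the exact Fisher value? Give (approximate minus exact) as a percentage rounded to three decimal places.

-1.745%

Approximate: r ≈ 7.340% − 18.510% = -11.1700%
Exact: (1 + 0.0734)/(1 + 0.1851) − 1 = -9.4254%
Error = -11.1700% − (-9.4254%) = -1.7446% → -1.745%.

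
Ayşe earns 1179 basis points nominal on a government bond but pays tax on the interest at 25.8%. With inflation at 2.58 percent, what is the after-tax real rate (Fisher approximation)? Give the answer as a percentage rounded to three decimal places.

After-tax nominal return = 11.79% × (1 − 0.258) = 8.74818%.
r ≈ 8.74818% − 2.58% → 6.168%.

6.168%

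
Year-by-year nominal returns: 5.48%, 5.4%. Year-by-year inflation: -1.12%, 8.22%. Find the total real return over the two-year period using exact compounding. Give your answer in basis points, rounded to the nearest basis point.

Compound the nominal returns: 1.0548 × 1.0540 = 1.1117592.
Compound inflation: 0.9888 × 1.0822 = 1.0700794.
Deflate: 1.1117592 / 1.0700794 = 1.0389502.
Total real return = 1.0389502 − 1 → 390 basis points.

390 basis points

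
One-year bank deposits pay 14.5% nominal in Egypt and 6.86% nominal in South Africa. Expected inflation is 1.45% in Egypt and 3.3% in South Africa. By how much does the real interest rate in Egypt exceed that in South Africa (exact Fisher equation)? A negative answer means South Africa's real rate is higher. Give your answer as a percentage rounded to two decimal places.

9.42%

Egypt: (1 + 0.1450)/(1 + 0.0145) − 1 = 12.8635%
South Africa: (1 + 0.0686)/(1 + 0.0330) − 1 = 3.4463%
Differential = 12.8635% − 3.4463% = 9.4172% → 9.42%.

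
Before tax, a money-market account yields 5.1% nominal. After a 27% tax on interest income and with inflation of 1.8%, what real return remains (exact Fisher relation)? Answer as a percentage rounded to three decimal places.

1.889%

After-tax nominal return = 5.1% × (1 − 0.27) = 3.7230%.
1 + r = 1.03723 / 1.01800 = 1.018890
After-tax real rate = 1.018890 − 1 → 1.889%.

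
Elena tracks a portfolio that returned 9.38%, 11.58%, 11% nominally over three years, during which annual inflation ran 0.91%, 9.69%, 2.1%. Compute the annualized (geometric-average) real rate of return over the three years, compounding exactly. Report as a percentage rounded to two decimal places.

6.23%

Compound the nominal returns: 1.0938 × 1.1158 × 1.1100 = 1.35471286.
Compound inflation: 1.0091 × 1.0969 × 1.0210 = 1.13012631.
Deflate: 1.35471286 / 1.13012631 = 1.19872695.
Annualized real rate = 1.19872695^(1/3) − 1 = 6.2283% → 6.23%.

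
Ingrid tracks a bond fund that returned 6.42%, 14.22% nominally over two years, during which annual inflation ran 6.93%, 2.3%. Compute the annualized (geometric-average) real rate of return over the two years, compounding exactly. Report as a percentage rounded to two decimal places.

Nominal growth factor = 1.0642 × 1.1422 = 1.21552924
Price-level growth factor = 1.0693 × 1.0230 = 1.09389390
Real growth factor = 1.21552924 / 1.09389390 = 1.11119482
Annualized real rate = 1.11119482^(1/2) − 1 = 5.4132% → 5.41%.

5.41%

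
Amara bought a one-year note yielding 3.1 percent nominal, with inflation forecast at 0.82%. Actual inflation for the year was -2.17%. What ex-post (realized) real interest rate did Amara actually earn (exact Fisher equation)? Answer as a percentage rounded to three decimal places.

Ex-post: (1 + 0.0310)/(1 − 0.0217) − 1 = 5.3869%
So the realized real rate is 5.387%.

5.387%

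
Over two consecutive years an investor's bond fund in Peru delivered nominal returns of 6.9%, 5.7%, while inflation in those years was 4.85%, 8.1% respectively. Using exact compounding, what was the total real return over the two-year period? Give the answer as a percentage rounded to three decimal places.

Compound the nominal returns: 1.0690 × 1.0570 = 1.129933.
Compound inflation: 1.0485 × 1.0810 = 1.133429.
Deflate: 1.129933 / 1.133429 = 0.996916.
Total real return = 0.996916 − 1 → -0.308%.

-0.308%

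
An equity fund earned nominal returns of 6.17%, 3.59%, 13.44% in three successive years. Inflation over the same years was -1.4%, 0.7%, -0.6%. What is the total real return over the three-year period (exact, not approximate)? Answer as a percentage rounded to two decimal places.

26.41%

Nominal growth factor = 1.0617 × 1.0359 × 1.1344 = 1.247630
Price-level growth factor = 0.9860 × 1.0070 × 0.9940 = 0.986945
Real growth factor = 1.247630 / 0.986945 = 1.264134
Total real return = 1.264134 − 1 → 26.41%.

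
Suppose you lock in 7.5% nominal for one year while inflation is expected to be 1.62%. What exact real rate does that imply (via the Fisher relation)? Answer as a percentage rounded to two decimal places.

5.79%

1 + r = 1.07500 / 1.01620 = 1.057863
r = 1.057863 − 1 = 5.7863%, i.e. 5.79%.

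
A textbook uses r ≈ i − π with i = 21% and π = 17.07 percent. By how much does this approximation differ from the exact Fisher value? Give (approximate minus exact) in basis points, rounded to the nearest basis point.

57 basis points

Approximate: r ≈ 21.000% − 17.070% = 3.9300%
Exact: (1 + 0.2100)/(1 + 0.1707) − 1 = 3.3570%
Error = 3.9300% − 3.3570% = 0.5730% → 57 basis points.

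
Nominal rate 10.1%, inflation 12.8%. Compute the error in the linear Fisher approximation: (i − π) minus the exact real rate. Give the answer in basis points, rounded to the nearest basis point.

-31 basis points

Approximate: r ≈ 10.100% − 12.800% = -2.7000%
Exact: (1 + 0.1010)/(1 + 0.1280) − 1 = -2.3936%
Error = -2.7000% − (-2.3936%) = -0.3064% → -31 basis points.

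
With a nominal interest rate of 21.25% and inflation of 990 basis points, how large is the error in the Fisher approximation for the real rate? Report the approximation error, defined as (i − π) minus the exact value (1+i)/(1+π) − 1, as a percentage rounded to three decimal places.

1.022%

Approximate: r ≈ 21.250% − 9.900% = 11.3500%
Exact: (1 + 0.2125)/(1 + 0.0990) − 1 = 10.3276%
Error = 11.3500% − 10.3276% = 1.0224% → 1.022%.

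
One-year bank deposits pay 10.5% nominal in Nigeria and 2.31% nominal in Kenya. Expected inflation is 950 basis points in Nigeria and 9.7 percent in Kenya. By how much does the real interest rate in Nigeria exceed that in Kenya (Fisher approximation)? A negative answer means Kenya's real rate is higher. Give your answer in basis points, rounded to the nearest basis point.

Nigeria: 10.5% − 9.5% = 1.000%
Kenya: 2.31% − 9.7% = -7.390%
Differential = 8.390% → 839 basis points.

839 basis points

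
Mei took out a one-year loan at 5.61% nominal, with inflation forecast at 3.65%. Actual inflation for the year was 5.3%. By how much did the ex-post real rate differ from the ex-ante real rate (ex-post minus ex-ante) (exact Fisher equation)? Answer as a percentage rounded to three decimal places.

-1.597%

Ex-ante: (1 + 0.0561)/(1 + 0.0365) − 1 = 1.8910%
Ex-post: (1 + 0.0561)/(1 + 0.0530) − 1 = 0.2944%
Difference (ex-post − ex-ante) = -1.5966% → -1.597%.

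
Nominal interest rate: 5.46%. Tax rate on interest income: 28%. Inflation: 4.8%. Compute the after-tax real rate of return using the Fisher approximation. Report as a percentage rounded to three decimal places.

After-tax nominal return = 5.46% × (1 − 0.28) = 3.9312%.
r ≈ 3.9312% − 4.8% → -0.869%.

-0.869%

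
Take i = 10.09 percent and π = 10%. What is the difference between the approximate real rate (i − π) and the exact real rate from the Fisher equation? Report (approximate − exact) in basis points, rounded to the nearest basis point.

1 basis points

Approximate: r ≈ 10.090% − 10.000% = 0.0900%
Exact: (1 + 0.1009)/(1 + 0.1000) − 1 = 0.0818%
Error = 0.0900% − 0.0818% = 0.0082% → 1 basis points.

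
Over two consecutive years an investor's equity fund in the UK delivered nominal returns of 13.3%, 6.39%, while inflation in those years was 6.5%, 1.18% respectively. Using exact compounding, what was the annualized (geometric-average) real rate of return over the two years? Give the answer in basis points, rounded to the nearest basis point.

577 basis points

Compound the nominal returns: 1.1330 × 1.0639 = 1.20539870.
Compound inflation: 1.0650 × 1.0118 = 1.07756700.
Deflate: 1.20539870 / 1.07756700 = 1.11862993.
Annualized real rate = 1.11862993^(1/2) − 1 = 5.7653% → 577 basis points.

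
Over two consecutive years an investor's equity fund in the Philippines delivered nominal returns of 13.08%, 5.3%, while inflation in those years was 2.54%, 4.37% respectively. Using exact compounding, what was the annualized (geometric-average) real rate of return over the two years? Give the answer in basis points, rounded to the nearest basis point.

Compound the nominal returns: 1.1308 × 1.0530 = 1.19073240.
Compound inflation: 1.0254 × 1.0437 = 1.07020998.
Deflate: 1.19073240 / 1.07020998 = 1.11261568.
Annualized real rate = 1.11261568^(1/2) − 1 = 5.4806% → 548 basis points.

548 basis points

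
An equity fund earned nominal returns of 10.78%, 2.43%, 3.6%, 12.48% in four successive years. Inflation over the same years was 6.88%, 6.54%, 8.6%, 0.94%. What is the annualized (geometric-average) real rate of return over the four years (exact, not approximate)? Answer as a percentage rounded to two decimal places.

1.45%

Nominal growth factor = 1.1078 × 1.0243 × 1.0360 × 1.1248 = 1.32228051
Price-level growth factor = 1.0688 × 1.0654 × 1.0860 × 1.0094 = 1.24825198
Real growth factor = 1.32228051 / 1.24825198 = 1.05930576
Annualized real rate = 1.05930576^(1/4) − 1 = 1.4508% → 1.45%.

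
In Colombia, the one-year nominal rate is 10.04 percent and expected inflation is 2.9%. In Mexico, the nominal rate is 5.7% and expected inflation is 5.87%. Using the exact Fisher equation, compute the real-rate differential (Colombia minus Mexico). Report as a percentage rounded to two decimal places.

Colombia: (1 + 0.1004)/(1 + 0.0290) − 1 = 6.9388%
Mexico: (1 + 0.0570)/(1 + 0.0587) − 1 = -0.1606%
Differential = 6.9388% − (-0.1606%) = 7.0993% → 7.10%.

7.10%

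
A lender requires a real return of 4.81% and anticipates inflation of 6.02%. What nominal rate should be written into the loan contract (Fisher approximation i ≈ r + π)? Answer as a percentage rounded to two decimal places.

i ≈ r + π = 4.81% + 6.02% = 10.83%.

10.83%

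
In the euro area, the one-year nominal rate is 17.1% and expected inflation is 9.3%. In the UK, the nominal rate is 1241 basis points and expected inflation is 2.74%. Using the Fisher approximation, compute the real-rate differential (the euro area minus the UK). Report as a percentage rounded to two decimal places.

The euro area: 17.1% − 9.3% = 7.800%
The UK: 12.41% − 2.74% = 9.670%
Differential = -1.870% → -1.87%.

-1.87%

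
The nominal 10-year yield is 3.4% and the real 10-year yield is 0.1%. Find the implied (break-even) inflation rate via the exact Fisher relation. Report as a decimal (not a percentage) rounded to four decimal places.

(1 + π) = (1 + i)/(1 + r) = 1.03400 / 1.00100 = 1.032967
Break-even inflation = 1.032967 − 1 → 0.0330.

0.0330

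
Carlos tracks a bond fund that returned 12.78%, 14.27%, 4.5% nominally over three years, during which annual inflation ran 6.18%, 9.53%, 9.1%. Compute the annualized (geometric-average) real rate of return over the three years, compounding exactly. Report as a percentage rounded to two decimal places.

Compound the nominal returns: 1.1278 × 1.1427 × 1.0450 = 1.34673023.
Compound inflation: 1.0618 × 1.0953 × 1.0910 = 1.26882159.
Deflate: 1.34673023 / 1.26882159 = 1.06140236.
Annualized real rate = 1.06140236^(1/3) − 1 = 2.0062% → 2.01%.

2.01%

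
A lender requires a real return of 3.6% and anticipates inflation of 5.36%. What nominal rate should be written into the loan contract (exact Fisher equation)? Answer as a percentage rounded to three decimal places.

9.153%

(1 + i) = (1 + r)(1 + π) = 1.03600 × 1.05360 = 1.0915296
i = 1.0915296 − 1, so the required nominal rate is 9.153%.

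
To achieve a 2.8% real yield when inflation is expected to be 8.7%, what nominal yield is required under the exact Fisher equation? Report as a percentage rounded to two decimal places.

11.74%

(1 + i) = (1 + r)(1 + π) = 1.02800 × 1.08700 = 1.117436
i = 1.117436 − 1, so the required nominal rate is 11.74%.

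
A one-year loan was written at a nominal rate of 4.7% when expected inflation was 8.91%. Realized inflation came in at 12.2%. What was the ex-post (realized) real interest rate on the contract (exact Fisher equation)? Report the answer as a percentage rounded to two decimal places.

-6.68%

Ex-post: (1 + 0.0470)/(1 + 0.1220) − 1 = -6.6845%
So the realized real rate is -6.68%.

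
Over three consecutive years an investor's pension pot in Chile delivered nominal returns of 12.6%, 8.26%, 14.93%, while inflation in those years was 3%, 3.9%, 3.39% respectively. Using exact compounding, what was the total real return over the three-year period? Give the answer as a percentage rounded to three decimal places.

Nominal growth factor = 1.1260 × 1.0826 × 1.1493 = 1.401005
Price-level growth factor = 1.0300 × 1.0390 × 1.0339 = 1.106449
Real growth factor = 1.401005 / 1.106449 = 1.266218
Total real return = 1.266218 − 1 → 26.622%.

26.622%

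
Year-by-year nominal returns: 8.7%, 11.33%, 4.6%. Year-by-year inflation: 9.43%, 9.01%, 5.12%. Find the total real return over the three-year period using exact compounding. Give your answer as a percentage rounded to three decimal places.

Nominal growth factor = 1.0870 × 1.1133 × 1.0460 = 1.265824
Price-level growth factor = 1.0943 × 1.0901 × 1.0512 = 1.253973
Real growth factor = 1.265824 / 1.253973 = 1.009451
Total real return = 1.009451 − 1 → 0.945%.

0.945%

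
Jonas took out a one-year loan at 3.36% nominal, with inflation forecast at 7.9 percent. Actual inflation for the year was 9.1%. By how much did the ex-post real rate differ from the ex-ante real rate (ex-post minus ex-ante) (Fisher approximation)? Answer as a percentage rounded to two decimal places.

Ex-ante: 3.36% − 7.9% = -4.540%
Ex-post: 3.36% − 9.1% = -5.740%
Difference (ex-post − ex-ante) = -1.2000% → -1.20%.

-1.20%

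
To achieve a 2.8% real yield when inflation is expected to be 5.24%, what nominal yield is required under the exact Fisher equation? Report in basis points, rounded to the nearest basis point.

(1 + i) = (1 + r)(1 + π) = 1.02800 × 1.05240 = 1.0818672
i = 1.0818672 − 1, so the required nominal rate is 819 basis points.

819 basis points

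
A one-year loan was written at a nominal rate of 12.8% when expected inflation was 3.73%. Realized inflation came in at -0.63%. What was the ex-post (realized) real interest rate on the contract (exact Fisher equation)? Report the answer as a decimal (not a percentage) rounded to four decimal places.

0.1352

Ex-post: (1 + 0.1280)/(1 − 0.0063) − 1 = 13.5151%
So the realized real rate is 0.1352.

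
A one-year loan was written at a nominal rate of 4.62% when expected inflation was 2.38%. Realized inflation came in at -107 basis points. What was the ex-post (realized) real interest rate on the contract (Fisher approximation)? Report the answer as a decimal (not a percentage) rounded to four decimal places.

Ex-post: 4.62% − (-1.07%) = 5.690%
So the realized real rate is 0.0569.

0.0569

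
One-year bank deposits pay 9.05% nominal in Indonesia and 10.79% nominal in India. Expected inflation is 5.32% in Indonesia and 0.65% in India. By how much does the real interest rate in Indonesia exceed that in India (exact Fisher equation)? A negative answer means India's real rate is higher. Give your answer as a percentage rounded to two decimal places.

-6.53%

Indonesia: (1 + 0.0905)/(1 + 0.0532) − 1 = 3.5416%
India: (1 + 0.1079)/(1 + 0.0065) − 1 = 10.0745%
Differential = 3.5416% − 10.0745% = -6.5329% → -6.53%.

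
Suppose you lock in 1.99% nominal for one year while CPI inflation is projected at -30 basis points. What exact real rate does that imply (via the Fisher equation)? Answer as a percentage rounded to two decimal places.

2.30%

1 + r = 1.01990 / 0.99700 = 1.022969
r = 1.022969 − 1 = 2.2969%, i.e. 2.30%.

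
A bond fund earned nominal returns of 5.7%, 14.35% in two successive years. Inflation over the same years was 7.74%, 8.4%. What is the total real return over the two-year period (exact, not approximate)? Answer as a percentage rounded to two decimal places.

Compound the nominal returns: 1.0570 × 1.1435 = 1.208680.
Compound inflation: 1.0774 × 1.0840 = 1.167902.
Deflate: 1.208680 / 1.167902 = 1.034916.
Total real return = 1.034916 − 1 → 3.49%.

3.49%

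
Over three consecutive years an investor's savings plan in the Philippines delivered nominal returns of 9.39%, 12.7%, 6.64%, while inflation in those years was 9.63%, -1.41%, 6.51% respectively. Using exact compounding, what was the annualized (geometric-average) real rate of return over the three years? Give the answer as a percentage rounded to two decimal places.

Nominal growth factor = 1.0939 × 1.1270 × 1.0664 = 1.31468490
Price-level growth factor = 1.0963 × 0.9859 × 1.0651 = 1.15120500
Real growth factor = 1.31468490 / 1.15120500 = 1.14200764
Annualized real rate = 1.14200764^(1/3) − 1 = 4.5257% → 4.53%.

4.53%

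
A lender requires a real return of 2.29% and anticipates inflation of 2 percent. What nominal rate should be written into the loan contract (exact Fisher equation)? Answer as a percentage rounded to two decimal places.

(1 + i) = (1 + r)(1 + π) = 1.02290 × 1.02000 = 1.043358
i = 1.043358 − 1, so the required nominal rate is 4.34%.

4.34%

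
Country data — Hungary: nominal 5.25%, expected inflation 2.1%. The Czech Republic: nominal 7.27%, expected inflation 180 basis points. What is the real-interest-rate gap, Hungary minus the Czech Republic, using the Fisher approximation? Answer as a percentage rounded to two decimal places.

-2.32%

Hungary: 5.25% − 2.1% = 3.150%
The Czech Republic: 7.27% − 1.8% = 5.470%
Differential = -2.320% → -2.32%.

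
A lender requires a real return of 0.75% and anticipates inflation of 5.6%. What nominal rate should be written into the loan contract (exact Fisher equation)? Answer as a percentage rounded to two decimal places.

6.39%

(1 + i) = (1 + r)(1 + π) = 1.00750 × 1.05600 = 1.06392
i = 1.06392 − 1, so the required nominal rate is 6.39%.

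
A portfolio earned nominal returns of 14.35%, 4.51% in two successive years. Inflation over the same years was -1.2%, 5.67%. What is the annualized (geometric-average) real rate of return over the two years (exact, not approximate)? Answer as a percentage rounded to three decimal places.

6.990%

Nominal growth factor = 1.1435 × 1.0451 = 1.19507185
Price-level growth factor = 0.9880 × 1.0567 = 1.04401960
Real growth factor = 1.19507185 / 1.04401960 = 1.14468335
Annualized real rate = 1.14468335^(1/2) − 1 = 6.9899% → 6.990%.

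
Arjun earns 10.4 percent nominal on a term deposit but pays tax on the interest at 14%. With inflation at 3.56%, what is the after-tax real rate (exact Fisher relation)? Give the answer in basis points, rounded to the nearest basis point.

520 basis points

After-tax nominal return = 10.4% × (1 − 0.14) = 8.9440%.
1 + r = 1.08944 / 1.03560 = 1.051989
After-tax real rate = 1.051989 − 1 → 520 basis points.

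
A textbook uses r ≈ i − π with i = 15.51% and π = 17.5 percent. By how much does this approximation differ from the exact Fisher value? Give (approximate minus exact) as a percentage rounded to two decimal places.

-0.30%

Approximate: r ≈ 15.510% − 17.500% = -1.9900%
Exact: (1 + 0.1551)/(1 + 0.1750) − 1 = -1.6936%
Error = -1.9900% − (-1.6936%) = -0.2964% → -0.30%.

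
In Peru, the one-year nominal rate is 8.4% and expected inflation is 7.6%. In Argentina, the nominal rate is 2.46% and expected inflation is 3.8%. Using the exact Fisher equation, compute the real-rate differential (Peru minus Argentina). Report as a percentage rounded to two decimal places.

2.03%

Peru: (1 + 0.0840)/(1 + 0.0760) − 1 = 0.7435%
Argentina: (1 + 0.0246)/(1 + 0.0380) − 1 = -1.2909%
Differential = 0.7435% − (-1.2909%) = 2.0344% → 2.03%.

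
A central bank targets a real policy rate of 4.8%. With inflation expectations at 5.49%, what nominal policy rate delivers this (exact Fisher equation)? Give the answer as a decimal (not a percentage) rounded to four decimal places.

(1 + i) = (1 + r)(1 + π) = 1.04800 × 1.05490 = 1.1055352
i = 1.1055352 − 1, so the required nominal rate is 0.1055.

0.1055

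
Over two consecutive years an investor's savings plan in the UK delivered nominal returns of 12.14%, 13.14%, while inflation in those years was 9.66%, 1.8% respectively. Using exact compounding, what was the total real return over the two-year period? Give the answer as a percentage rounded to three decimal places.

13.653%

Nominal growth factor = 1.1214 × 1.1314 = 1.268752
Price-level growth factor = 1.0966 × 1.0180 = 1.116339
Real growth factor = 1.268752 / 1.116339 = 1.136529
Total real return = 1.136529 − 1 → 13.653%.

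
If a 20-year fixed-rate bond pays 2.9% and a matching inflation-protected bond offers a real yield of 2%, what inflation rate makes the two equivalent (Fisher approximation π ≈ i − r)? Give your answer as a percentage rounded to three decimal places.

0.900%

π ≈ i − r = 2.9% − 2% → 0.900%.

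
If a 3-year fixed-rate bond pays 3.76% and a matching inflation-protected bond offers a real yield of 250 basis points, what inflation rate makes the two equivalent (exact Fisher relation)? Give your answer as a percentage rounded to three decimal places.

(1 + π) = (1 + i)/(1 + r) = 1.03760 / 1.02500 = 1.012293
Break-even inflation = 1.012293 − 1 → 1.229%.

1.229%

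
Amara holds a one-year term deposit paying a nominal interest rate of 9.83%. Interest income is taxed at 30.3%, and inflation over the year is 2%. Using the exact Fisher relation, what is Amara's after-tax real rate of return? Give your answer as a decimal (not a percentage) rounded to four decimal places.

After-tax nominal return = 9.83% × (1 − 0.303) = 6.85151%.
1 + r = 1.0685151 / 1.02000 = 1.047564
After-tax real rate = 1.047564 − 1 → 0.0476.

0.0476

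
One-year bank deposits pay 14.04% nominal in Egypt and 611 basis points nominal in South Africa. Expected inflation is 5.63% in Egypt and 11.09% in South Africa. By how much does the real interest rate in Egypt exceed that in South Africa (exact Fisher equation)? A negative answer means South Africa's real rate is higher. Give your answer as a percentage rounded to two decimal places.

12.44%

Egypt: (1 + 0.1404)/(1 + 0.0563) − 1 = 7.9618%
South Africa: (1 + 0.0611)/(1 + 0.1109) − 1 = -4.4829%
Differential = 7.9618% − (-4.4829%) = 12.4446% → 12.44%.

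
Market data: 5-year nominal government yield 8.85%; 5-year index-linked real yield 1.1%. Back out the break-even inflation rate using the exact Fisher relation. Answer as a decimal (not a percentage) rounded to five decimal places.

0.07666

(1 + π) = (1 + i)/(1 + r) = 1.08850 / 1.01100 = 1.076657
Break-even inflation = 1.076657 − 1 → 0.07666.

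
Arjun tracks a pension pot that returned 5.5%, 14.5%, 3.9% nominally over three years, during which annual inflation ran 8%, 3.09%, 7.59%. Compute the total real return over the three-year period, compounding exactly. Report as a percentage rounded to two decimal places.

Nominal growth factor = 1.0550 × 1.1450 × 1.0390 = 1.255086
Price-level growth factor = 1.0800 × 1.0309 × 1.0759 = 1.197877
Real growth factor = 1.255086 / 1.197877 = 1.047759
Total real return = 1.047759 − 1 → 4.78%.

4.78%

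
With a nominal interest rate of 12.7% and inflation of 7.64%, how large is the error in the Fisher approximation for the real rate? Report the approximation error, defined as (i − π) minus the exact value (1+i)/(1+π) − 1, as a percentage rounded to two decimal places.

0.36%

Approximate: r ≈ 12.700% − 7.640% = 5.0600%
Exact: (1 + 0.1270)/(1 + 0.0764) − 1 = 4.7009%
Error = 5.0600% − 4.7009% = 0.3591% → 0.36%.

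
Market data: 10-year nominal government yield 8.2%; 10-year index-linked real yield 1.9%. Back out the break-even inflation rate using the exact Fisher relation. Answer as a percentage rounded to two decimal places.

(1 + π) = (1 + i)/(1 + r) = 1.08200 / 1.01900 = 1.061825
Break-even inflation = 1.061825 − 1 → 6.18%.

6.18%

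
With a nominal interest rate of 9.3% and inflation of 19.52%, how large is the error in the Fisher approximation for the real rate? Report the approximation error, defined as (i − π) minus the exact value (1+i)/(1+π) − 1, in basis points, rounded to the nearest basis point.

Approximate: r ≈ 9.300% − 19.520% = -10.2200%
Exact: (1 + 0.0930)/(1 + 0.1952) − 1 = -8.5509%
Error = -10.2200% − (-8.5509%) = -1.6691% → -167 basis points.

-167 basis points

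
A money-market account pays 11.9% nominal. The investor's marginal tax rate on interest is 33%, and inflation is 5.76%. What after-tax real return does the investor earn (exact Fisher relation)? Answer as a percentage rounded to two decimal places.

2.09%

After-tax nominal return = 11.9% × (1 − 0.33) = 7.9730%.
1 + r = 1.07973 / 1.05760 = 1.020925
After-tax real rate = 1.020925 − 1 → 2.09%.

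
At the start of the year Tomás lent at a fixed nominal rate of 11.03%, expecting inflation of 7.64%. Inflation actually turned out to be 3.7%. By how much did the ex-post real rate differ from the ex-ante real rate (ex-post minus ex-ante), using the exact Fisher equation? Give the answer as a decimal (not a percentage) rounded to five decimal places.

0.03919

Ex-ante: (1 + 0.1103)/(1 + 0.0764) − 1 = 3.1494%
Ex-post: (1 + 0.1103)/(1 + 0.0370) − 1 = 7.0685%
Difference (ex-post − ex-ante) = 3.9191% → 0.03919.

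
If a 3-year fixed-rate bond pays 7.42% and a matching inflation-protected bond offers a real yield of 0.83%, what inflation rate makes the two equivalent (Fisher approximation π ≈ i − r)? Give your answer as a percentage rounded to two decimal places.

6.59%

π ≈ i − r = 7.42% − 0.83% → 6.59%.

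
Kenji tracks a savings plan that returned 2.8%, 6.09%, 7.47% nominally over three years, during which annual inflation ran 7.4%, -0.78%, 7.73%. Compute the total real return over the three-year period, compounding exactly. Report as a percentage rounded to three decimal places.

2.097%

Compound the nominal returns: 1.0280 × 1.0609 × 1.0747 = 1.172073.
Compound inflation: 1.0740 × 0.9922 × 1.0773 = 1.147995.
Deflate: 1.172073 / 1.147995 = 1.020974.
Total real return = 1.020974 − 1 → 2.097%.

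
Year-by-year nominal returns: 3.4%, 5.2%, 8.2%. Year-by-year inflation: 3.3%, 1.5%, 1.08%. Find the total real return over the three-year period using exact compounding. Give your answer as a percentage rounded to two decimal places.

Compound the nominal returns: 1.0340 × 1.0520 × 1.0820 = 1.176965.
Compound inflation: 1.0330 × 1.0150 × 1.0108 = 1.059819.
Deflate: 1.176965 / 1.059819 = 1.110534.
Total real return = 1.110534 − 1 → 11.05%.

11.05%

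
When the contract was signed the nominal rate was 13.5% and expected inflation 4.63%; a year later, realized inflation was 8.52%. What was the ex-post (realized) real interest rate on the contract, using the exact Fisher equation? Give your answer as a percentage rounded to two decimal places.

Ex-post: (1 + 0.1350)/(1 + 0.0852) − 1 = 4.5890%
So the realized real rate is 4.59%.

4.59%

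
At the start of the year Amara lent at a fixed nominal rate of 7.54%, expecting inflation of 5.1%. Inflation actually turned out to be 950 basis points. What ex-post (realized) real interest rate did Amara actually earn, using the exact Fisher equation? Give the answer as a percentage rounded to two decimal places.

-1.79%

Ex-post: (1 + 0.0754)/(1 + 0.0950) − 1 = -1.7900%
So the realized real rate is -1.79%.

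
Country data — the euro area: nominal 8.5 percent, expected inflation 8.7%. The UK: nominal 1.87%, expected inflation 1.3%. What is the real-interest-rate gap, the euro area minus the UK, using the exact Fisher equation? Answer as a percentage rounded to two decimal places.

-0.75%

The euro area: (1 + 0.0850)/(1 + 0.0870) − 1 = -0.1840%
The UK: (1 + 0.0187)/(1 + 0.0130) − 1 = 0.5627%
Differential = -0.1840% − 0.5627% = -0.7467% → -0.75%.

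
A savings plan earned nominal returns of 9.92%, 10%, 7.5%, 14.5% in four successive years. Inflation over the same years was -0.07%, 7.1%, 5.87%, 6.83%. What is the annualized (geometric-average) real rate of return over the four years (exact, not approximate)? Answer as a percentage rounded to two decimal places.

Compound the nominal returns: 1.0992 × 1.1000 × 1.0750 × 1.1450 = 1.48827558.
Compound inflation: 0.9993 × 1.0710 × 1.0587 × 1.0683 = 1.21046295.
Deflate: 1.48827558 / 1.21046295 = 1.22950941.
Annualized real rate = 1.22950941^(1/4) − 1 = 5.3011% → 5.30%.

5.30%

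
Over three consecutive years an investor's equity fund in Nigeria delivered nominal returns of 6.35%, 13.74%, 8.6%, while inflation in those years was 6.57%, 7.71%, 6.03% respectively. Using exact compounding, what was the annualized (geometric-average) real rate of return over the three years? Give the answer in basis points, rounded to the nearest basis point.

258 basis points

Compound the nominal returns: 1.0635 × 1.1374 × 1.0860 = 1.31365264.
Compound inflation: 1.0657 × 1.0771 × 1.0603 = 1.21708176.
Deflate: 1.31365264 / 1.21708176 = 1.07934626.
Annualized real rate = 1.07934626^(1/3) − 1 = 2.5779% → 258 basis points.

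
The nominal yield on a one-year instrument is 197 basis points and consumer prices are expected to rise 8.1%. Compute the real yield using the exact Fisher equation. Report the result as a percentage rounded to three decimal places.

-5.671%

1 + r = 1.01970 / 1.08100 = 0.943293
r = 0.943293 − 1 = -5.6707%, i.e. -5.671%.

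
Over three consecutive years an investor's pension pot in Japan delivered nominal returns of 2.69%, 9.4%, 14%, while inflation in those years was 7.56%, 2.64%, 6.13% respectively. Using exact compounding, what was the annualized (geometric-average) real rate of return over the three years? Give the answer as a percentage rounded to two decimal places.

Nominal growth factor = 1.0269 × 1.0940 × 1.1400 = 1.28070860
Price-level growth factor = 1.0756 × 1.0264 × 1.0613 = 1.17167078
Real growth factor = 1.28070860 / 1.17167078 = 1.09306182
Annualized real rate = 1.09306182^(1/3) − 1 = 3.0105% → 3.01%.

3.01%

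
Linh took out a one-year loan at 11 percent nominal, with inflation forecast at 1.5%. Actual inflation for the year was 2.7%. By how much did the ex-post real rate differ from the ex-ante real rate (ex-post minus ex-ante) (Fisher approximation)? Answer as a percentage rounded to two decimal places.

-1.20%

Ex-ante: 11% − 1.5% = 9.500%
Ex-post: 11% − 2.7% = 8.300%
Difference (ex-post − ex-ante) = -1.2000% → -1.20%.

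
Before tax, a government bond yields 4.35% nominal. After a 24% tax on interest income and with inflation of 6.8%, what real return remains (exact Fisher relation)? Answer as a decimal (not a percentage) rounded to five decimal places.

After-tax nominal return = 4.35% × (1 − 0.24) = 3.3060%.
1 + r = 1.03306 / 1.06800 = 0.9672846
After-tax real rate = 0.9672846 − 1 → -0.03272.

-0.03272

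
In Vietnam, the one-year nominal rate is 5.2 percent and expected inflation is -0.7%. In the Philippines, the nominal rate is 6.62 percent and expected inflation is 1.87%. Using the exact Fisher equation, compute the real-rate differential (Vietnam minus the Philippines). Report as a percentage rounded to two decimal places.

1.28%

Vietnam: (1 + 0.0520)/(1 − 0.0070) − 1 = 5.9416%
The Philippines: (1 + 0.0662)/(1 + 0.0187) − 1 = 4.6628%
Differential = 5.9416% − 4.6628% = 1.2788% → 1.28%.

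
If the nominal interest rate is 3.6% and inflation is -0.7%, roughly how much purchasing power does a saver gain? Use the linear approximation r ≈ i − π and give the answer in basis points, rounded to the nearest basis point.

r ≈ i − π = 3.6% − (-0.7%) = 430 basis points.

430 basis points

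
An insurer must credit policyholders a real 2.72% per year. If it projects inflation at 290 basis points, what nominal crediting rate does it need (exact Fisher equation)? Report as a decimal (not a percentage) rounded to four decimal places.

(1 + i) = (1 + r)(1 + π) = 1.02720 × 1.02900 = 1.0569888
i = 1.0569888 − 1, so the required nominal rate is 0.0570.

0.0570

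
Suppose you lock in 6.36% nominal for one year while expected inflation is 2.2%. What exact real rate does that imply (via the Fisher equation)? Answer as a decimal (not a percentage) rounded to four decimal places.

0.0407

1 + r = 1.06360 / 1.02200 = 1.040705
r = 1.040705 − 1 = 4.0705%, i.e. 0.0407.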